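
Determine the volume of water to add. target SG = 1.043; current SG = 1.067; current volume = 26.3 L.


V_water = V·((SG_curr − 1)/(SG_target − 1) − 1)
V_water = 26.3·((1.067 − 1)/(1.043 − 1) − 1)

14.6791 L


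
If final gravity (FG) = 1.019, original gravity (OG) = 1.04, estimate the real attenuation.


AA = (OG−FG)/(OG−1)·100;  RA = AA·0.8192
AA = (1.04 − 1.019)/(1.04 − 1)·100 = 52.5000
RA = 52.5000·0.8192

43.0080 %


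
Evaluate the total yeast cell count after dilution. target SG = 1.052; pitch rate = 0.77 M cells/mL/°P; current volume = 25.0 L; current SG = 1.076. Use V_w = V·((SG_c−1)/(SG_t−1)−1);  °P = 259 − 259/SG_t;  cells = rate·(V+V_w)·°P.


V_w = 25.0·((1.076−1)/(1.052−1)−1) = 11.5385
V_final = 25.0 + 11.5385 = 36.5385
°P = 259 − 259/1.052 = 12.8023
cells = 0.77·36.5385·12.8023

360.1873 billion cells


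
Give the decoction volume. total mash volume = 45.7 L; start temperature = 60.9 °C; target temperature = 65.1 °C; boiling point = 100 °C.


V_dec = V_total·(T_target − T_start)/(T_boil − T_start)
V_dec = 45.7·(65.1 − 60.9)/(100 − 60.9)

4.9090 L


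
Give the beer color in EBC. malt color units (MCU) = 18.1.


SRM = 1.4922·MCU^0.6859;  EBC = SRM·1.97
SRM = 1.4922·18.1^0.6859 = 10.8760
EBC = 10.8760·1.97

21.4257 EBC


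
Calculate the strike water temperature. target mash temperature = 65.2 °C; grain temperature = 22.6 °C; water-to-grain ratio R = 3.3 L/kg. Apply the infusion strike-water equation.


T_strike = (0.41/R)·(T_mash − T_grain) + T_mash
T_strike = (0.41/3.3)·(65.2 − 22.6) + 65.2

70.4927 °C


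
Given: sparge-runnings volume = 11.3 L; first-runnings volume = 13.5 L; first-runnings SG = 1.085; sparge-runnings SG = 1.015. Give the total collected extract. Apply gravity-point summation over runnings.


total = Σ (SG_i − 1)·1000·V_i
first = (1.085 − 1)·1000·13.5 = 1147.5000
sparge = (1.015 − 1)·1000·11.3 = 169.5000
total = 1147.5000 + 169.5000

1317.0000 gravity·L


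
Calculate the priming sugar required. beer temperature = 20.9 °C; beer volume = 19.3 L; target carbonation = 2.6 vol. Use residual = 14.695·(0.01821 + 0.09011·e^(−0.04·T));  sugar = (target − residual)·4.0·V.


residual = 14.695·(0.01821 + 0.09011·e^(−0.04·20.9)) = 0.8415
sugar = (2.6 − 0.8415)·4.0·19.3

135.7528 g


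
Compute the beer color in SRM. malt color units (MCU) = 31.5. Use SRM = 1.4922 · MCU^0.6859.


SRM = 1.4922 · 31.5^0.6859

15.9044 SRM


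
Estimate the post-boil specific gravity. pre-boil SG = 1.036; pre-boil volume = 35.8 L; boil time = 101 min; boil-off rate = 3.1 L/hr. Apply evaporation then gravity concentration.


V_post = V_pre − rate·(t/60);  SG_post = 1 + (SG_pre−1)·V_pre/V_post
V_post = 35.8 − 3.1·(101/60) = 30.5817
SG_post = 1 + (1.036 − 1)·35.8/30.5817

1.0421


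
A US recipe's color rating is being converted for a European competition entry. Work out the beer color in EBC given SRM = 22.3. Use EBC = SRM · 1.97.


EBC = 22.3 · 1.97

43.9310 EBC


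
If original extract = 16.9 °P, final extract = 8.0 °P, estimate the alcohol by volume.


SG = 259/(259 − P);  ABV = (OG − FG)·131.25
OG = 259/(259 − 16.9) = 1.0698
FG = 259/(259 − 8.0) = 1.0319
ABV = (1.0698 − 1.0319)·131.25

4.9788 % ABV


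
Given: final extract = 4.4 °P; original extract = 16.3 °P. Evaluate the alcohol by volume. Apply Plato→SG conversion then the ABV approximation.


SG = 259/(259 − P);  ABV = (OG − FG)·131.25
OG = 259/(259 − 16.3) = 1.0672
FG = 259/(259 − 4.4) = 1.0173
ABV = (1.0672 − 1.0173)·131.25

6.5466 % ABV


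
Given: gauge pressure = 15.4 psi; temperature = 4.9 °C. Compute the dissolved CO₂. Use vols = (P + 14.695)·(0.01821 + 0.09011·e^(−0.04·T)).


vols = (15.4 + 14.695)·(0.01821 + 0.09011·e^(−0.04·4.9))

2.7772 volumes


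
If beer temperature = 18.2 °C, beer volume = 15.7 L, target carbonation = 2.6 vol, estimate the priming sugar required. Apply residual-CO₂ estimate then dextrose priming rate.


residual = 14.695·(0.01821 + 0.09011·e^(−0.04·T));  sugar = (target − residual)·4.0·V
residual = 14.695·(0.01821 + 0.09011·e^(−0.04·18.2)) = 0.9070
sugar = (2.6 − 0.9070)·4.0·15.7

106.3203 g


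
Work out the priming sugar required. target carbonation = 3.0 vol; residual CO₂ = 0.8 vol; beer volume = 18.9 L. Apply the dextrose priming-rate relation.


sugar = (target − residual)·4.0·V
sugar = (3.0 − 0.8)·4.0·18.9

166.3200 g


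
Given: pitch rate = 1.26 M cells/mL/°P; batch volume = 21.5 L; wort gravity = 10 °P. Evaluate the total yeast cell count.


cells (billions) = rate · V_L · °P
cells = 1.26 · 21.5 · 10

270.9000 billion cells


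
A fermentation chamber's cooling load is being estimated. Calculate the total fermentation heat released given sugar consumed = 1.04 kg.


Q = m_sugar · 590 kJ/kg
Q = 1.04 · 590

613.6000 kJ


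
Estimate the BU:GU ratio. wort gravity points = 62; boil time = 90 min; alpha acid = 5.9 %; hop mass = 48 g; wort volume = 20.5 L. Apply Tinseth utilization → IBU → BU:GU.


U = 1.65·0.000125^(GP/1000)·(1−e^(−0.04t))/4.15;  IBU = (α/100)·m·U·1000/V;  BU:GU = IBU/GP
U = 1.65·0.000125^(62/1000)·(1−e^(−0.04·90))/4.15 = 0.2215
IBU = (5.9/100)·48·0.2215·1000/20.5 = 30.6022
BU:GU = 30.6022/62

0.4936


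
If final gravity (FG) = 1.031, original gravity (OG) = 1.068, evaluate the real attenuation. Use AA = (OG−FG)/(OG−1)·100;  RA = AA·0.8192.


AA = (1.068 − 1.031)/(1.068 − 1)·100 = 54.4118
RA = 54.4118·0.8192

44.5741 %


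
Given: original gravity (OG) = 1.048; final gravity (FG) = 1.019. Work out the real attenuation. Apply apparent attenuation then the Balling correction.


AA = (OG−FG)/(OG−1)·100;  RA = AA·0.8192
AA = (1.048 − 1.019)/(1.048 − 1)·100 = 60.4167
RA = 60.4167·0.8192

49.4933 %


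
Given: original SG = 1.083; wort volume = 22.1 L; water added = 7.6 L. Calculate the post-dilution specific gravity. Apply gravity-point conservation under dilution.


SG_new = 1 + (SG_old − 1)·V_old/(V_old + V_water)
pts = (1.083 − 1)·1000·22.1/(22.1 + 7.6) = 61.7609
SG_new = 1 + 61.7609/1000

1.0618


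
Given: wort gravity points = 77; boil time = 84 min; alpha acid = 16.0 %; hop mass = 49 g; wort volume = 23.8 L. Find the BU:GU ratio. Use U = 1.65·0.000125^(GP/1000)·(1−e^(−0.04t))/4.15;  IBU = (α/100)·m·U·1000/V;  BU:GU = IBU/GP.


U = 1.65·0.000125^(77/1000)·(1−e^(−0.04·84))/4.15 = 0.1921
IBU = (16.0/100)·49·0.1921·1000/23.8 = 63.2825
BU:GU = 63.2825/77

0.8219


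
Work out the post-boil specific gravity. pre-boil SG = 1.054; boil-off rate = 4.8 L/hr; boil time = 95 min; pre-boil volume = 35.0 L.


V_post = V_pre − rate·(t/60);  SG_post = 1 + (SG_pre−1)·V_pre/V_post
V_post = 35.0 − 4.8·(95/60) = 27.4000
SG_post = 1 + (1.054 − 1)·35.0/27.4000

1.0690


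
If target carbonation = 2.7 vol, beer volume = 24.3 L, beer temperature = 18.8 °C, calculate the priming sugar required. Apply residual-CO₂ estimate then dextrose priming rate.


residual = 14.695·(0.01821 + 0.09011·e^(−0.04·T));  sugar = (target − residual)·4.0·V
residual = 14.695·(0.01821 + 0.09011·e^(−0.04·18.8)) = 0.8918
sugar = (2.7 − 0.8918)·4.0·24.3

175.7533 g


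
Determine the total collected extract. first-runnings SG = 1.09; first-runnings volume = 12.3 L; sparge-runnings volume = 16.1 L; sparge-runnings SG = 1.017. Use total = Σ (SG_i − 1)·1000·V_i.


first = (1.09 − 1)·1000·12.3 = 1107.0000
sparge = (1.017 − 1)·1000·16.1 = 273.7000
total = 1107.0000 + 273.7000

1380.7000 gravity·L


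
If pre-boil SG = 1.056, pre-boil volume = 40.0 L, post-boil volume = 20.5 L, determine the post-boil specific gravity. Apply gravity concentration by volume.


SG_post = 1 + (SG_pre − 1)·V_pre/V_post
pts_pre = (1.056 − 1)·1000 = 56.0000
pts_post = 56.0000·40.0/20.5 = 109.2683
SG_post = 1 + 109.2683/1000

1.1093


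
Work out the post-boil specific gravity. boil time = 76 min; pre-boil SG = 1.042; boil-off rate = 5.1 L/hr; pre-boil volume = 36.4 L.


V_post = V_pre − rate·(t/60);  SG_post = 1 + (SG_pre−1)·V_pre/V_post
V_post = 36.4 − 5.1·(76/60) = 29.9400
SG_post = 1 + (1.042 − 1)·36.4/29.9400

1.0511


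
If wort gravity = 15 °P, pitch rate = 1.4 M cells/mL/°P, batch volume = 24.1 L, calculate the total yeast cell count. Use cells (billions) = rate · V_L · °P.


cells = 1.4 · 24.1 · 15

506.1000 billion cells


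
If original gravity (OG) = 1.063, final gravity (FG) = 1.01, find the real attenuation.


AA = (OG−FG)/(OG−1)·100;  RA = AA·0.8192
AA = (1.063 − 1.01)/(1.063 − 1)·100 = 84.1270
RA = 84.1270·0.8192

68.9168 %


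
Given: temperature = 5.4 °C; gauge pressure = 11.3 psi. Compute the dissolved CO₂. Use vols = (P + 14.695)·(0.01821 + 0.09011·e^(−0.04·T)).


vols = (11.3 + 14.695)·(0.01821 + 0.09011·e^(−0.04·5.4))

2.3607 volumes


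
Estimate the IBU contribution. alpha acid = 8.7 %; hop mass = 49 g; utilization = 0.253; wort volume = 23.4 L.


IBU = (α/100)·mass·U·1000 / V
IBU = (8.7/100)·49·0.253·1000 / 23.4

46.0914 IBU


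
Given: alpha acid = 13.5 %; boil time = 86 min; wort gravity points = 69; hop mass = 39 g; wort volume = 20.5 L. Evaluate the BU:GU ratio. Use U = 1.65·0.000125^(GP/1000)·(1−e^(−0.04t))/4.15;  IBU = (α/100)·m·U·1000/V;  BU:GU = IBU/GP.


U = 1.65·0.000125^(69/1000)·(1−e^(−0.04·86))/4.15 = 0.2070
IBU = (13.5/100)·39·0.2070·1000/20.5 = 53.1635
BU:GU = 53.1635/69

0.7705


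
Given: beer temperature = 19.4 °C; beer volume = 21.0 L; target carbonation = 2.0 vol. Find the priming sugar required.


residual = 14.695·(0.01821 + 0.09011·e^(−0.04·T));  sugar = (target − residual)·4.0·V
residual = 14.695·(0.01821 + 0.09011·e^(−0.04·19.4)) = 0.8770
sugar = (2.0 − 0.8770)·4.0·21.0

94.3291 g


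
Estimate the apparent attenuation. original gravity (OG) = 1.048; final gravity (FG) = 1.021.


AA = (OG − FG)/(OG − 1) · 100
AA = (1.048 − 1.021)/(1.048 − 1) · 100

56.2500 %


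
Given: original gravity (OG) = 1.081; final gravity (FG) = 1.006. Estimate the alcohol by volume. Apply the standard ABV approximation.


ABV = (OG − FG) · 131.25
ABV = (1.081 − 1.006) · 131.25

9.8437 % ABV


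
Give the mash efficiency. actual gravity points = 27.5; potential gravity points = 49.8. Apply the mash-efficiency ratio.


efficiency = actual / potential × 100
efficiency = 27.5 / 49.8 × 100

55.2209 %


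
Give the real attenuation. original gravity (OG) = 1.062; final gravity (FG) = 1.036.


AA = (OG−FG)/(OG−1)·100;  RA = AA·0.8192
AA = (1.062 − 1.036)/(1.062 − 1)·100 = 41.9355
RA = 41.9355·0.8192

34.3535 %


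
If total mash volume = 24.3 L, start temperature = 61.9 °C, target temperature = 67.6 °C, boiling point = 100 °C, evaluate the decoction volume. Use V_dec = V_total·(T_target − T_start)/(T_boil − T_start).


V_dec = 24.3·(67.6 − 61.9)/(100 − 61.9)

3.6354 L


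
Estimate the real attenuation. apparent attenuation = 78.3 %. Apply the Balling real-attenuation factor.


RA = AA · 0.8192
RA = 78.3 · 0.8192

64.1434 %


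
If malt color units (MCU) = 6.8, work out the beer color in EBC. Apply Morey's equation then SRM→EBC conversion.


SRM = 1.4922·MCU^0.6859;  EBC = SRM·1.97
SRM = 1.4922·6.8^0.6859 = 5.5571
EBC = 5.5571·1.97

10.9474 EBC


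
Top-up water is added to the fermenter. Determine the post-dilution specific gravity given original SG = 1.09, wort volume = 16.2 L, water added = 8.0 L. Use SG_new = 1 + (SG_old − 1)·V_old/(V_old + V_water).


pts = (1.09 − 1)·1000·16.2/(16.2 + 8.0) = 60.2479
SG_new = 1 + 60.2479/1000

1.0602


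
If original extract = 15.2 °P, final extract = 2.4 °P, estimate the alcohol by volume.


SG = 259/(259 − P);  ABV = (OG − FG)·131.25
OG = 259/(259 − 15.2) = 1.0623
FG = 259/(259 − 2.4) = 1.0094
ABV = (1.0623 − 1.0094)·131.25

6.9553 % ABV


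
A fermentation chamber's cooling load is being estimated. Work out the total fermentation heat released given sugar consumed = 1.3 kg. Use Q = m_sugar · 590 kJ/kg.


Q = 1.3 · 590

767.0000 kJ


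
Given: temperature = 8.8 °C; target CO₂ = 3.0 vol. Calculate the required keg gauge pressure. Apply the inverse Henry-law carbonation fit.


psi = vols/(0.01821 + 0.09011·e^(−0.04·T)) − 14.695
psi = 3.0/(0.01821 + 0.09011·e^(−0.04·8.8)) − 14.695

22.0776 psi


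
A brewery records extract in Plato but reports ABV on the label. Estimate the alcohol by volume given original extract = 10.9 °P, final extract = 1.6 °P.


SG = 259/(259 − P);  ABV = (OG − FG)·131.25
OG = 259/(259 − 10.9) = 1.0439
FG = 259/(259 − 1.6) = 1.0062
ABV = (1.0439 − 1.0062)·131.25

4.9505 % ABV


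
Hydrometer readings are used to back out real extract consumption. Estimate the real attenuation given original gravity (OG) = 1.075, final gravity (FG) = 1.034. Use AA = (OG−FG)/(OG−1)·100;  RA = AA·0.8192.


AA = (1.075 − 1.034)/(1.075 − 1)·100 = 54.6667
RA = 54.6667·0.8192

44.7829 %


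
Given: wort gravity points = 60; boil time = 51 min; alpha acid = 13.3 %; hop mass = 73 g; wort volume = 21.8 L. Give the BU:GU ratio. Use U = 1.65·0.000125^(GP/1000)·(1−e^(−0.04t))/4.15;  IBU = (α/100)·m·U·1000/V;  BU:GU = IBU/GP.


U = 1.65·0.000125^(60/1000)·(1−e^(−0.04·51))/4.15 = 0.2017
IBU = (13.3/100)·73·0.2017·1000/21.8 = 89.8408
BU:GU = 89.8408/60

1.4973


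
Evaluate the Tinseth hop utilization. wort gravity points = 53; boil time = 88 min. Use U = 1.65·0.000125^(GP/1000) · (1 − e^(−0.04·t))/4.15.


bigness = 1.65·0.000125^(53/1000) = 1.0248
boil_factor = (1 − e^(−0.04·88))/4.15 = 0.2338
U = 1.0248 · 0.2338

0.2396


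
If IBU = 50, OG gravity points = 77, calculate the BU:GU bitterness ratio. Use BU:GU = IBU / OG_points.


BU:GU = 50 / 77

0.6494


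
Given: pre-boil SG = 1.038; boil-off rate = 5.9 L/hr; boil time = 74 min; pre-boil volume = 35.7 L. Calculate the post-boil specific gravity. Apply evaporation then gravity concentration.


V_post = V_pre − rate·(t/60);  SG_post = 1 + (SG_pre−1)·V_pre/V_post
V_post = 35.7 − 5.9·(74/60) = 28.4233
SG_post = 1 + (1.038 − 1)·35.7/28.4233

1.0477


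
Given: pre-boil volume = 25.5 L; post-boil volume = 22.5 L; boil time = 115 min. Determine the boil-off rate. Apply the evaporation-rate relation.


rate = (V_pre − V_post) / (t_min/60)
rate = (25.5 − 22.5) / (115/60)

1.5652 L/hr


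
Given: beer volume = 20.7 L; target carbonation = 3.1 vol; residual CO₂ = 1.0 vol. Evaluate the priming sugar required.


sugar = (target − residual)·4.0·V
sugar = (3.1 − 1.0)·4.0·20.7

173.8800 g


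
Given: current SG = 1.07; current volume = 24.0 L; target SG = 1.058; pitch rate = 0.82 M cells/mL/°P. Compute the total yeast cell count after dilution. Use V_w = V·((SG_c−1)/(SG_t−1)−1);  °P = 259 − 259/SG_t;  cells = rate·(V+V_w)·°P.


V_w = 24.0·((1.07−1)/(1.058−1)−1) = 4.9655
V_final = 24.0 + 4.9655 = 28.9655
°P = 259 − 259/1.058 = 14.1985
cells = 0.82·28.9655·14.1985

337.2386 billion cells


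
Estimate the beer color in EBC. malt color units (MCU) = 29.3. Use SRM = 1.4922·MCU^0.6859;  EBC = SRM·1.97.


SRM = 1.4922·29.3^0.6859 = 15.1339
EBC = 15.1339·1.97

29.8138 EBC


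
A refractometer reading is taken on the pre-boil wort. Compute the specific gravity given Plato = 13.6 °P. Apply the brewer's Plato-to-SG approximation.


SG = 259/(259 − P)
SG = 259/(259 − 13.6)

1.0554


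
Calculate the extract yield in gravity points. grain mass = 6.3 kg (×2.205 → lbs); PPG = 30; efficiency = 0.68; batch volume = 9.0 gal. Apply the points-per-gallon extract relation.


points = lbs × PPG × eff / vol
lbs = 6.3 × 2.205 = 13.8915
points = 13.8915 × 30 × 0.68 / 9.0

31.4874 points


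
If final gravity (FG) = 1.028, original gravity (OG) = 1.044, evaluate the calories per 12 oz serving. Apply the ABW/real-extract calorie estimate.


ABW = (OG−FG)·131.25·0.79/FG;  °P = 259 − 259/SG (for OG→OE and FG→AE);  RE = 0.1808·OE + 0.8192·AE;  Cal = (6.9·ABW + 4·(RE−0.1))·FG·3.55
ABW = (1.044 − 1.028)·131.25·0.79/1.028 = 1.6138
OE = 259 − 259/1.044 = 10.9157 °P
AE = 259 − 259/1.028 = 7.0545 °P
RE = 0.1808·10.9157 + 0.8192·7.0545 = 7.7526 °P
Cal = (6.9·1.6138 + 4·(7.7526−0.1))·1.028·3.55

152.3466 kcal


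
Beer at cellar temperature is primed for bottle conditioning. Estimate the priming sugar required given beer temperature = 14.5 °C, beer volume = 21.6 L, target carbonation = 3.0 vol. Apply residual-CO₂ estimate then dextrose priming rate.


residual = 14.695·(0.01821 + 0.09011·e^(−0.04·T));  sugar = (target − residual)·4.0·V
residual = 14.695·(0.01821 + 0.09011·e^(−0.04·14.5)) = 1.0090
sugar = (3.0 − 1.0090)·4.0·21.6

172.0229 g


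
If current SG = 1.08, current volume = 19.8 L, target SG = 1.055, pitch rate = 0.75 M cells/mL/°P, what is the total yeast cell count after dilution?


V_w = V·((SG_c−1)/(SG_t−1)−1);  °P = 259 − 259/SG_t;  cells = rate·(V+V_w)·°P
V_w = 19.8·((1.08−1)/(1.055−1)−1) = 9.0000
V_final = 19.8 + 9.0000 = 28.8000
°P = 259 − 259/1.055 = 13.5024
cells = 0.75·28.8000·13.5024

291.6512 billion cells


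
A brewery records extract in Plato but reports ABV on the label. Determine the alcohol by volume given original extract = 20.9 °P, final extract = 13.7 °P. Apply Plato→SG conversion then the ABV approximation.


SG = 259/(259 − P);  ABV = (OG − FG)·131.25
OG = 259/(259 − 20.9) = 1.0878
FG = 259/(259 − 13.7) = 1.0558
ABV = (1.0878 − 1.0558)·131.25

4.1906 % ABV


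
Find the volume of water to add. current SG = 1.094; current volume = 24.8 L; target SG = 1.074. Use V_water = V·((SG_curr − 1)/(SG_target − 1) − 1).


V_water = 24.8·((1.094 − 1)/(1.074 − 1) − 1)

6.7027 L


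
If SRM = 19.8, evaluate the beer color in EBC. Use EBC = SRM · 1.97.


EBC = 19.8 · 1.97

39.0060 EBC


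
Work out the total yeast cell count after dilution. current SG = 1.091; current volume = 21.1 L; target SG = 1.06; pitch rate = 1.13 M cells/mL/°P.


V_w = V·((SG_c−1)/(SG_t−1)−1);  °P = 259 − 259/SG_t;  cells = rate·(V+V_w)·°P
V_w = 21.1·((1.091−1)/(1.06−1)−1) = 10.9017
V_final = 21.1 + 10.9017 = 32.0017
°P = 259 − 259/1.06 = 14.6604
cells = 1.13·32.0017·14.6604

530.1469 billion cells


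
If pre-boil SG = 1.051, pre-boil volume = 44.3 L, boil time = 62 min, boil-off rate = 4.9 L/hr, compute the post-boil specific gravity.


V_post = V_pre − rate·(t/60);  SG_post = 1 + (SG_pre−1)·V_pre/V_post
V_post = 44.3 − 4.9·(62/60) = 39.2367
SG_post = 1 + (1.051 − 1)·44.3/39.2367

1.0576


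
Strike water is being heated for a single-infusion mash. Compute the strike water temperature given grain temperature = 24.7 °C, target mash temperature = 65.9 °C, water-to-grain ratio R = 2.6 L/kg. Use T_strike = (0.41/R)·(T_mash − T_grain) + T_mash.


T_strike = (0.41/2.6)·(65.9 − 24.7) + 65.9

72.3969 °C


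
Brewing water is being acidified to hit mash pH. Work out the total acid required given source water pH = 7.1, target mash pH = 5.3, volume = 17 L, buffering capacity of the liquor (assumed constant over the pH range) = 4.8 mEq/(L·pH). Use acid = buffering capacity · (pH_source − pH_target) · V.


acid = 4.8 · (7.1 − 5.3) · 17

146.8800 mEq


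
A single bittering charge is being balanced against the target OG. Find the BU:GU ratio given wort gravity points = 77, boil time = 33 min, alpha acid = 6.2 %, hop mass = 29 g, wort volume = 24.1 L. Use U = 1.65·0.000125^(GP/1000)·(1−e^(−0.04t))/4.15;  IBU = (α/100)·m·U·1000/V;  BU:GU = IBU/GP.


U = 1.65·0.000125^(77/1000)·(1−e^(−0.04·33))/4.15 = 0.1459
IBU = (6.2/100)·29·0.1459·1000/24.1 = 10.8816
BU:GU = 10.8816/77

0.1413


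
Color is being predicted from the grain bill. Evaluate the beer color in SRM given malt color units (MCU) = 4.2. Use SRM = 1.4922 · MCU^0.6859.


SRM = 1.4922 · 4.2^0.6859

3.9931 SRM


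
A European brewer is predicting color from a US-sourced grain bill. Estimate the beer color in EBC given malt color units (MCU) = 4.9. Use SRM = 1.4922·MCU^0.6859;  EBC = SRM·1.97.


SRM = 1.4922·4.9^0.6859 = 4.4385
EBC = 4.4385·1.97

8.7438 EBC


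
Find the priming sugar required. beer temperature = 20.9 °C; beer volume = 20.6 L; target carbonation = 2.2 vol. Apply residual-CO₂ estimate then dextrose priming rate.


residual = 14.695·(0.01821 + 0.09011·e^(−0.04·T));  sugar = (target − residual)·4.0·V
residual = 14.695·(0.01821 + 0.09011·e^(−0.04·20.9)) = 0.8415
sugar = (2.2 − 0.8415)·4.0·20.6

111.9368 g


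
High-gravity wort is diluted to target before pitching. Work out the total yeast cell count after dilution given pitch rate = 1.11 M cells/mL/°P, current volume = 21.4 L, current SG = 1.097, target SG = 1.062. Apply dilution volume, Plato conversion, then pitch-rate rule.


V_w = V·((SG_c−1)/(SG_t−1)−1);  °P = 259 − 259/SG_t;  cells = rate·(V+V_w)·°P
V_w = 21.4·((1.097−1)/(1.062−1)−1) = 12.0806
V_final = 21.4 + 12.0806 = 33.4806
°P = 259 − 259/1.062 = 15.1205
cells = 1.11·33.4806·15.1205

561.9320 billion cells


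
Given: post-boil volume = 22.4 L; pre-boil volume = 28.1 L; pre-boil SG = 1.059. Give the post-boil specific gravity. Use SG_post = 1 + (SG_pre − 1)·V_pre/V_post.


pts_pre = (1.059 − 1)·1000 = 59.0000
pts_post = 59.0000·28.1/22.4 = 74.0134
SG_post = 1 + 74.0134/1000

1.0740


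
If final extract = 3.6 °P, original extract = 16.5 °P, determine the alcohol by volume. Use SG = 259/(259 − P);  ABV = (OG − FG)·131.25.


OG = 259/(259 − 16.5) = 1.0680
FG = 259/(259 − 3.6) = 1.0141
ABV = (1.0680 − 1.0141)·131.25

7.0804 % ABV


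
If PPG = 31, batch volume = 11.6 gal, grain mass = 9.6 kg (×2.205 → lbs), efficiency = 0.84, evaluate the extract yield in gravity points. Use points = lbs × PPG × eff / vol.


lbs = 9.6 × 2.205 = 21.1680
points = 21.1680 × 31 × 0.84 / 11.6

47.5185 points


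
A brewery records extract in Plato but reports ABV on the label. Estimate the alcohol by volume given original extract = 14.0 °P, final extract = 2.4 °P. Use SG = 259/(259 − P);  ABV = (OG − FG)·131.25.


OG = 259/(259 − 14.0) = 1.0571
FG = 259/(259 − 2.4) = 1.0094
ABV = (1.0571 − 1.0094)·131.25

6.2724 % ABV


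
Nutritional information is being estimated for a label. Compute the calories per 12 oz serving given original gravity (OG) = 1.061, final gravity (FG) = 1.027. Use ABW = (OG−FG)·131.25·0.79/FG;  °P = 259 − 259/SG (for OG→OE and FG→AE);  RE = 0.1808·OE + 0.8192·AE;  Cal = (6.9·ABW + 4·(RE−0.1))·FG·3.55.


ABW = (1.061 − 1.027)·131.25·0.79/1.027 = 3.4327
OE = 259 − 259/1.061 = 14.8907 °P
AE = 259 − 259/1.027 = 6.8092 °P
RE = 0.1808·14.8907 + 0.8192·6.8092 = 8.2703 °P
Cal = (6.9·3.4327 + 4·(8.2703−0.1))·1.027·3.55

205.5047 kcal


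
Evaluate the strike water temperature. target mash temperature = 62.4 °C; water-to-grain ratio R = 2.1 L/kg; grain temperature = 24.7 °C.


T_strike = (0.41/R)·(T_mash − T_grain) + T_mash
T_strike = (0.41/2.1)·(62.4 − 24.7) + 62.4

69.7605 °C


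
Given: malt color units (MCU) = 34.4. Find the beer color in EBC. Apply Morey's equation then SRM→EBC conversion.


SRM = 1.4922·MCU^0.6859;  EBC = SRM·1.97
SRM = 1.4922·34.4^0.6859 = 16.8948
EBC = 16.8948·1.97

33.2827 EBC


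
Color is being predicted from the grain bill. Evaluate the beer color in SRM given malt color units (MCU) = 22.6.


SRM = 1.4922 · MCU^0.6859
SRM = 1.4922 · 22.6^0.6859

12.6651 SRM


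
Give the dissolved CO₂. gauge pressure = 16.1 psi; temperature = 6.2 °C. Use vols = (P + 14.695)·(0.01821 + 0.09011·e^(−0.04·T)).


vols = (16.1 + 14.695)·(0.01821 + 0.09011·e^(−0.04·6.2))

2.7262 volumes


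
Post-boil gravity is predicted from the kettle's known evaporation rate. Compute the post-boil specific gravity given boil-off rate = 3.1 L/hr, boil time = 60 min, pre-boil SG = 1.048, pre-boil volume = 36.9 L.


V_post = V_pre − rate·(t/60);  SG_post = 1 + (SG_pre−1)·V_pre/V_post
V_post = 36.9 − 3.1·(60/60) = 33.8000
SG_post = 1 + (1.048 − 1)·36.9/33.8000

1.0524


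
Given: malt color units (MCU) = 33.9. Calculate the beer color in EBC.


SRM = 1.4922·MCU^0.6859;  EBC = SRM·1.97
SRM = 1.4922·33.9^0.6859 = 16.7260
EBC = 16.7260·1.97

32.9501 EBC


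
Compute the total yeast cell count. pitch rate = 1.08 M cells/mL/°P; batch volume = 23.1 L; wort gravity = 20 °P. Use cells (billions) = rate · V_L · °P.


cells = 1.08 · 23.1 · 20

498.9600 billion cells


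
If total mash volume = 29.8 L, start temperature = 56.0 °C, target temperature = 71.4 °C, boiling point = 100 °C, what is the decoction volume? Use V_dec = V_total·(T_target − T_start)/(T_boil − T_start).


V_dec = 29.8·(71.4 − 56.0)/(100 − 56.0)

10.4300 L


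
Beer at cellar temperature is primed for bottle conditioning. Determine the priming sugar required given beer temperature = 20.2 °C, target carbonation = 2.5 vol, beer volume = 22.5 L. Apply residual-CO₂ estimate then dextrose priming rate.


residual = 14.695·(0.01821 + 0.09011·e^(−0.04·T));  sugar = (target − residual)·4.0·V
residual = 14.695·(0.01821 + 0.09011·e^(−0.04·20.2)) = 0.8578
sugar = (2.5 − 0.8578)·4.0·22.5

147.7943 g


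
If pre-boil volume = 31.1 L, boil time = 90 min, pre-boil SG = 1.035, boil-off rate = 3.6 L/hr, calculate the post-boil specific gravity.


V_post = V_pre − rate·(t/60);  SG_post = 1 + (SG_pre−1)·V_pre/V_post
V_post = 31.1 − 3.6·(90/60) = 25.7000
SG_post = 1 + (1.035 − 1)·31.1/25.7000

1.0424


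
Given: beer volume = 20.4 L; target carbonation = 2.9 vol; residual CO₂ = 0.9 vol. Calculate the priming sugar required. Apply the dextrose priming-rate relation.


sugar = (target − residual)·4.0·V
sugar = (2.9 − 0.9)·4.0·20.4

163.2000 g


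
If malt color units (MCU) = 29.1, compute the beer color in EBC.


SRM = 1.4922·MCU^0.6859;  EBC = SRM·1.97
SRM = 1.4922·29.1^0.6859 = 15.0630
EBC = 15.0630·1.97

29.6741 EBC


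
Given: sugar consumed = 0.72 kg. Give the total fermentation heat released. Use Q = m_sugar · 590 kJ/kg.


Q = 0.72 · 590

424.8000 kJ


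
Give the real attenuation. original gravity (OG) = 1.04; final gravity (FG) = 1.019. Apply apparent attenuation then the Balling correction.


AA = (OG−FG)/(OG−1)·100;  RA = AA·0.8192
AA = (1.04 − 1.019)/(1.04 − 1)·100 = 52.5000
RA = 52.5000·0.8192

43.0080 %


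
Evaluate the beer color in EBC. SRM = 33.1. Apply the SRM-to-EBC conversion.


EBC = SRM · 1.97
EBC = 33.1 · 1.97

65.2070 EBC


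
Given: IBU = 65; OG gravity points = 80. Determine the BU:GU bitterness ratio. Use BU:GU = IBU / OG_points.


BU:GU = 65 / 80

0.8125


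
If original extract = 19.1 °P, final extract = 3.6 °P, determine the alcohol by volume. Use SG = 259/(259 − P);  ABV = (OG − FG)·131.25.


OG = 259/(259 − 19.1) = 1.0796
FG = 259/(259 − 3.6) = 1.0141
ABV = (1.0796 − 1.0141)·131.25

8.5996 % ABV


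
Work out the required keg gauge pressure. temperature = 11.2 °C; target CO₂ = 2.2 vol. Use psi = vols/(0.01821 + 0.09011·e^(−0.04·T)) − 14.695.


psi = 2.2/(0.01821 + 0.09011·e^(−0.04·11.2)) − 14.695

14.3358 psi


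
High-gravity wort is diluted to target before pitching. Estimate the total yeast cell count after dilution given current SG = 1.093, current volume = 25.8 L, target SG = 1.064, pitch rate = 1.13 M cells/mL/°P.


V_w = V·((SG_c−1)/(SG_t−1)−1);  °P = 259 − 259/SG_t;  cells = rate·(V+V_w)·°P
V_w = 25.8·((1.093−1)/(1.064−1)−1) = 11.6906
V_final = 25.8 + 11.6906 = 37.4906
°P = 259 − 259/1.064 = 15.5789
cells = 1.13·37.4906·15.5789

659.9929 billion cells


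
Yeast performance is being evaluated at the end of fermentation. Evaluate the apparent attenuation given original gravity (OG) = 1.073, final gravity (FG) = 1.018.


AA = (OG − FG)/(OG − 1) · 100
AA = (1.073 − 1.018)/(1.073 − 1) · 100

75.3425 %


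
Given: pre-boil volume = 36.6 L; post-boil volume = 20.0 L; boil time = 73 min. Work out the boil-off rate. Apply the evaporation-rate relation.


rate = (V_pre − V_post) / (t_min/60)
rate = (36.6 − 20.0) / (73/60)

13.6438 L/hr


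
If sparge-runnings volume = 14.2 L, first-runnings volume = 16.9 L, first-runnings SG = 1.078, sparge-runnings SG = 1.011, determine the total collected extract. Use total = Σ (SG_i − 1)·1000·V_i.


first = (1.078 − 1)·1000·16.9 = 1318.2000
sparge = (1.011 − 1)·1000·14.2 = 156.2000
total = 1318.2000 + 156.2000

1474.4000 gravity·L


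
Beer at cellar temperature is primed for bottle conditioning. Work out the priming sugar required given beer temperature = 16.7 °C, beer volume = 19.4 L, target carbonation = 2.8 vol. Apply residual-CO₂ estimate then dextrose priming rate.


residual = 14.695·(0.01821 + 0.09011·e^(−0.04·T));  sugar = (target − residual)·4.0·V
residual = 14.695·(0.01821 + 0.09011·e^(−0.04·16.7)) = 0.9465
sugar = (2.8 − 0.9465)·4.0·19.4

143.8285 g


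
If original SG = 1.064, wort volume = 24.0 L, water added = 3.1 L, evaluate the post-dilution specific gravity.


SG_new = 1 + (SG_old − 1)·V_old/(V_old + V_water)
pts = (1.064 − 1)·1000·24.0/(24.0 + 3.1) = 56.6790
SG_new = 1 + 56.6790/1000

1.0567


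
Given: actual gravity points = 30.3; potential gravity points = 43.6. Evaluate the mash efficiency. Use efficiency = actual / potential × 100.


efficiency = 30.3 / 43.6 × 100

69.4954 %


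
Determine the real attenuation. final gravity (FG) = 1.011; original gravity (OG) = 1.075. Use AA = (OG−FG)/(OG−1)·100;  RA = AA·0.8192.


AA = (1.075 − 1.011)/(1.075 − 1)·100 = 85.3333
RA = 85.3333·0.8192

69.9051 %


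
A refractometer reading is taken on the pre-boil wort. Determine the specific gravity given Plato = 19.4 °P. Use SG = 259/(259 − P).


SG = 259/(259 − 19.4)

1.0810


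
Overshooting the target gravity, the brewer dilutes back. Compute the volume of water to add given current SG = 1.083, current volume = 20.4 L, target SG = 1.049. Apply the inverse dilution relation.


V_water = V·((SG_curr − 1)/(SG_target − 1) − 1)
V_water = 20.4·((1.083 − 1)/(1.049 − 1) − 1)

14.1551 L


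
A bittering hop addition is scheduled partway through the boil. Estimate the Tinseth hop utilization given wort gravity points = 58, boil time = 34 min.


U = 1.65·0.000125^(GP/1000) · (1 − e^(−0.04·t))/4.15
bigness = 1.65·0.000125^(58/1000) = 0.9797
boil_factor = (1 − e^(−0.04·34))/4.15 = 0.1791
U = 0.9797 · 0.1791

0.1755


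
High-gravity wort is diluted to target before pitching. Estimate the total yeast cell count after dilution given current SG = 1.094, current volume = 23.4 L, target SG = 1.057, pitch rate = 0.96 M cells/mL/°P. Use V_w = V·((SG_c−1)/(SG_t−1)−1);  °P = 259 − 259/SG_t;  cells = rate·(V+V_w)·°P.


V_w = 23.4·((1.094−1)/(1.057−1)−1) = 15.1895
V_final = 23.4 + 15.1895 = 38.5895
°P = 259 − 259/1.057 = 13.9669
cells = 0.96·38.5895·13.9669

517.4158 billion cells


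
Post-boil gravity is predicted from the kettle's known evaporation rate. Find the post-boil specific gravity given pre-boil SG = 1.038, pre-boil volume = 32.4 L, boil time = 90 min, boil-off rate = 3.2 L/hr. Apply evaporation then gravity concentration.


V_post = V_pre − rate·(t/60);  SG_post = 1 + (SG_pre−1)·V_pre/V_post
V_post = 32.4 − 3.2·(90/60) = 27.6000
SG_post = 1 + (1.038 − 1)·32.4/27.6000

1.0446


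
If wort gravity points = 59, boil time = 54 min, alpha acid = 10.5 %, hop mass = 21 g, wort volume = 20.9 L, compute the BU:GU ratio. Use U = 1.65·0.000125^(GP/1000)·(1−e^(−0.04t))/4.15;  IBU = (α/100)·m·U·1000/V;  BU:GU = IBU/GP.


U = 1.65·0.000125^(59/1000)·(1−e^(−0.04·54))/4.15 = 0.2070
IBU = (10.5/100)·21·0.2070·1000/20.9 = 21.8373
BU:GU = 21.8373/59

0.3701


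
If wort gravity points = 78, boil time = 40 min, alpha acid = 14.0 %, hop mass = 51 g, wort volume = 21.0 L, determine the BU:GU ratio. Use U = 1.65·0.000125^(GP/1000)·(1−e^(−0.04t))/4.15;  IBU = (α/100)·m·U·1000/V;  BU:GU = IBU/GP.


U = 1.65·0.000125^(78/1000)·(1−e^(−0.04·40))/4.15 = 0.1574
IBU = (14.0/100)·51·0.1574·1000/21.0 = 53.5221
BU:GU = 53.5221/78

0.6862


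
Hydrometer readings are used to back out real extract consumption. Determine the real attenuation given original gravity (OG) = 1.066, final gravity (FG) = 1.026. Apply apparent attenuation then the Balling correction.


AA = (OG−FG)/(OG−1)·100;  RA = AA·0.8192
AA = (1.066 − 1.026)/(1.066 − 1)·100 = 60.6061
RA = 60.6061·0.8192

49.6485 %


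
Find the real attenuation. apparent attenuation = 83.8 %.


RA = AA · 0.8192
RA = 83.8 · 0.8192

68.6490 %


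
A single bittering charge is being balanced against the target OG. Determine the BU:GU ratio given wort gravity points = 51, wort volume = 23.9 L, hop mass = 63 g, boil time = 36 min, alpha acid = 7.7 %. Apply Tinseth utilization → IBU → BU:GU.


U = 1.65·0.000125^(GP/1000)·(1−e^(−0.04t))/4.15;  IBU = (α/100)·m·U·1000/V;  BU:GU = IBU/GP
U = 1.65·0.000125^(51/1000)·(1−e^(−0.04·36))/4.15 = 0.1918
IBU = (7.7/100)·63·0.1918·1000/23.9 = 38.9383
BU:GU = 38.9383/51

0.7635


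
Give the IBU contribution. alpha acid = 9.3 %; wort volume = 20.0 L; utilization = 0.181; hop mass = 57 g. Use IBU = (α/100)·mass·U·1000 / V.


IBU = (9.3/100)·57·0.181·1000 / 20.0

47.9741 IBU


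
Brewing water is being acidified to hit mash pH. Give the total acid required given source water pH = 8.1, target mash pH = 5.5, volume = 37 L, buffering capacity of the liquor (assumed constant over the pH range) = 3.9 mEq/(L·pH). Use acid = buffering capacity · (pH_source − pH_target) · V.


acid = 3.9 · (8.1 − 5.5) · 37

375.1800 mEq


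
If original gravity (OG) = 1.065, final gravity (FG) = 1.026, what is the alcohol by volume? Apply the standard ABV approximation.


ABV = (OG − FG) · 131.25
ABV = (1.065 − 1.026) · 131.25

5.1187 % ABV


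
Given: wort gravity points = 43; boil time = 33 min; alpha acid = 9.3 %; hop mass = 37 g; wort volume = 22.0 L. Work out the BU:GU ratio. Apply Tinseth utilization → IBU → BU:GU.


U = 1.65·0.000125^(GP/1000)·(1−e^(−0.04t))/4.15;  IBU = (α/100)·m·U·1000/V;  BU:GU = IBU/GP
U = 1.65·0.000125^(43/1000)·(1−e^(−0.04·33))/4.15 = 0.1980
IBU = (9.3/100)·37·0.1980·1000/22.0 = 30.9663
BU:GU = 30.9663/43

0.7201


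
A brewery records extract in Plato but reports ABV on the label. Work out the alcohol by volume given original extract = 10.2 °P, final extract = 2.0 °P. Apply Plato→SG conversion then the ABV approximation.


SG = 259/(259 − P);  ABV = (OG − FG)·131.25
OG = 259/(259 − 10.2) = 1.0410
FG = 259/(259 − 2.0) = 1.0078
ABV = (1.0410 − 1.0078)·131.25

4.3594 % ABV


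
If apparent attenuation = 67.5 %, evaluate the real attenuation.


RA = AA · 0.8192
RA = 67.5 · 0.8192

55.2960 %


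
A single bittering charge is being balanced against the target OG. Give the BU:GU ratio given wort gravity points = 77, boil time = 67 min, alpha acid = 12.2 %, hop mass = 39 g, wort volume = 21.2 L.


U = 1.65·0.000125^(GP/1000)·(1−e^(−0.04t))/4.15;  IBU = (α/100)·m·U·1000/V;  BU:GU = IBU/GP
U = 1.65·0.000125^(77/1000)·(1−e^(−0.04·67))/4.15 = 0.1854
IBU = (12.2/100)·39·0.1854·1000/21.2 = 41.6045
BU:GU = 41.6045/77

0.5403


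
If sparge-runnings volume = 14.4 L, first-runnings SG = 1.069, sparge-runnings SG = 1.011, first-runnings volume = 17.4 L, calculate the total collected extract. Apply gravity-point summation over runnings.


total = Σ (SG_i − 1)·1000·V_i
first = (1.069 − 1)·1000·17.4 = 1200.6000
sparge = (1.011 − 1)·1000·14.4 = 158.4000
total = 1200.6000 + 158.4000

1359.0000 gravity·L


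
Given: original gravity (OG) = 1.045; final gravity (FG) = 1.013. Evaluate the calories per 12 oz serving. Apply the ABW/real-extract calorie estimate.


ABW = (OG−FG)·131.25·0.79/FG;  °P = 259 − 259/SG (for OG→OE and FG→AE);  RE = 0.1808·OE + 0.8192·AE;  Cal = (6.9·ABW + 4·(RE−0.1))·FG·3.55
ABW = (1.045 − 1.013)·131.25·0.79/1.013 = 3.2754
OE = 259 − 259/1.045 = 11.1531 °P
AE = 259 − 259/1.013 = 3.3238 °P
RE = 0.1808·11.1531 + 0.8192·3.3238 = 4.7393 °P
Cal = (6.9·3.2754 + 4·(4.7393−0.1))·1.013·3.55

148.0093 kcal


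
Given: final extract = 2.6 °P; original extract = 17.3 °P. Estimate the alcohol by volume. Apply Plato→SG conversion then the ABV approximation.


SG = 259/(259 − P);  ABV = (OG − FG)·131.25
OG = 259/(259 − 17.3) = 1.0716
FG = 259/(259 − 2.6) = 1.0101
ABV = (1.0716 − 1.0101)·131.25

8.0635 % ABV


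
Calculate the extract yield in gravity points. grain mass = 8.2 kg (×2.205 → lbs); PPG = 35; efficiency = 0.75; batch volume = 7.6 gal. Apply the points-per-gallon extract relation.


points = lbs × PPG × eff / vol
lbs = 8.2 × 2.205 = 18.0810
points = 18.0810 × 35 × 0.75 / 7.6

62.4508 points


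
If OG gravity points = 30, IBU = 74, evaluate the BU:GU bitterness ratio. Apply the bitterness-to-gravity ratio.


BU:GU = IBU / OG_points
BU:GU = 74 / 30

2.4667


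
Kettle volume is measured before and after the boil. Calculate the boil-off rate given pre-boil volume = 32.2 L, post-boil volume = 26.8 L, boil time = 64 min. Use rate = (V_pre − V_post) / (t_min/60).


rate = (32.2 − 26.8) / (64/60)

5.0625 L/hr


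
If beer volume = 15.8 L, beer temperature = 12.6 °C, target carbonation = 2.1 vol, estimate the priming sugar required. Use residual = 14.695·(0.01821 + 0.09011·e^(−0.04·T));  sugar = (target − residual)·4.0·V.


residual = 14.695·(0.01821 + 0.09011·e^(−0.04·12.6)) = 1.0675
sugar = (2.1 − 1.0675)·4.0·15.8

65.2516 g


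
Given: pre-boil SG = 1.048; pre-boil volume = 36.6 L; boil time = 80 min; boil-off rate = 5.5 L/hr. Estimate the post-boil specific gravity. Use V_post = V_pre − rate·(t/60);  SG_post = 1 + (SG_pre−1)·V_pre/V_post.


V_post = 36.6 − 5.5·(80/60) = 29.2667
SG_post = 1 + (1.048 − 1)·36.6/29.2667

1.0600


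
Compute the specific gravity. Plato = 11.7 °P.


SG = 259/(259 − P)
SG = 259/(259 − 11.7)

1.0473


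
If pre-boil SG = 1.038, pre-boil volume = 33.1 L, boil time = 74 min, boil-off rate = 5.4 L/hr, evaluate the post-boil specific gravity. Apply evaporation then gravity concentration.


V_post = V_pre − rate·(t/60);  SG_post = 1 + (SG_pre−1)·V_pre/V_post
V_post = 33.1 − 5.4·(74/60) = 26.4400
SG_post = 1 + (1.038 − 1)·33.1/26.4400

1.0476


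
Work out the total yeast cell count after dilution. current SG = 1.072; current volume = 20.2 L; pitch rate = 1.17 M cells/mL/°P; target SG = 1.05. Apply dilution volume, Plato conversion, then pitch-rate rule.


V_w = V·((SG_c−1)/(SG_t−1)−1);  °P = 259 − 259/SG_t;  cells = rate·(V+V_w)·°P
V_w = 20.2·((1.072−1)/(1.05−1)−1) = 8.8880
V_final = 20.2 + 8.8880 = 29.0880
°P = 259 − 259/1.05 = 12.3333
cells = 1.17·29.0880·12.3333

419.7398 billion cells


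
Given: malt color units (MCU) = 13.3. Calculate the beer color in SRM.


SRM = 1.4922 · MCU^0.6859
SRM = 1.4922 · 13.3^0.6859

8.8039 SRM
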